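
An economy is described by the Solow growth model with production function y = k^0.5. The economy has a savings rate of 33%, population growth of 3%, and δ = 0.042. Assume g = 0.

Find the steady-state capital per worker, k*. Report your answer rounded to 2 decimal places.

k* = 21.01

At the steady state, Δk = 0, so s·k^α = (n + δ)·k.
Rearranging, k^(1−α) = s / (n + δ).
k^0.5 = 0.33 / (0.030 + 0.042) = 0.33 / 0.072 = 4.5833
k* = 4.5833^(1/0.5) ≈ 21.0066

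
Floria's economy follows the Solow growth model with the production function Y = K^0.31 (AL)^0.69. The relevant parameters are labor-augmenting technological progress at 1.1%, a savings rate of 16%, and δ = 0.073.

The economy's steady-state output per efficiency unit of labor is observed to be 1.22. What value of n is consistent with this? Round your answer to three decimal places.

In steady state, investment equals break-even investment: s·k^α = (n + g + δ)·k.
Since y* = [s/(n + g + δ)]^(α/(1−α)), we have s/(n + g + δ) = (y*)^((1−α)/α) = 1.22^2.2258 = 1.5568.
Therefore n + g + δ = s / 1.5568 = 0.16 / 1.5568 = 0.1028, so n = 0.1028 − 0.084 = 0.0188.

n ≈ 0.019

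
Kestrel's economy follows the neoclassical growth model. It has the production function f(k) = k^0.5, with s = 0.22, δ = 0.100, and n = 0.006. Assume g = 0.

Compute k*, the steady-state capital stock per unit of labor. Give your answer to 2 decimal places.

k* ≈ 4.31

At the steady state, Δk = 0, so s·k^α = (n + δ)·k.
Dividing both sides by k: k^(1−α) = s / (n + δ).
k^0.5 = 0.22 / (0.006 + 0.100) = 0.22 / 0.106 = 2.0755
k* = 2.0755^(1/0.5) ≈ 4.3077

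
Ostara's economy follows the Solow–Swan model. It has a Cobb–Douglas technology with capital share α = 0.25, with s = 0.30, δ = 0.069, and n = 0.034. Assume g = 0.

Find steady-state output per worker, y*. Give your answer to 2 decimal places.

y* = 1.43

Steady state requires s·f(k) = (n + δ)·k, i.e. s·k^α = (n + δ)·k.
Dividing both sides by k: k^(1−α) = s / (n + δ).
k^0.75 = 0.30 / (0.034 + 0.069) = 0.30 / 0.103 = 2.9126
k* = 2.9126^(1/0.75) ≈ 4.1595
y* = (k*)^α = 4.1595^0.25 ≈ 1.4281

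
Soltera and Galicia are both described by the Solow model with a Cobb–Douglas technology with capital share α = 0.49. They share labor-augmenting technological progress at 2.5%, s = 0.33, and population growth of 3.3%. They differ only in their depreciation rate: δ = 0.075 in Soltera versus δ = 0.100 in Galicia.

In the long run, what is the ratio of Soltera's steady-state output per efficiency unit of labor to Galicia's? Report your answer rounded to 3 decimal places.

Steady-state y* = [s/(n + g + δ)]^(α/(1−α)), so the ratio is [ (s_S/(n + g + δ)_S) / (s_G/(n + g + δ)_G) ]^0.9608.
s_S/(n + g + δ)_S = 0.33/0.133 = 2.4812; s_G/(n + g + δ)_G = 0.33/0.158 = 2.0886.
Ratio = (2.4812/2.0886)^0.9608 = 1.1880^0.9608 ≈ 1.1800

y*_S / y*_G ≈ 1.180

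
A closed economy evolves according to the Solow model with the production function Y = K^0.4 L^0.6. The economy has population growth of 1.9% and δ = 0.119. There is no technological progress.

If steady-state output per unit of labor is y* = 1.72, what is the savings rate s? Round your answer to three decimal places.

Steady state requires s·f(k) = (n + δ)·k, i.e. s·k^α = (n + δ)·k.
Since y* = [s/(n + δ)]^(α/(1−α)), we have s/(n + δ) = (y*)^((1−α)/α) = 1.72^1.5 = 2.2558.
Therefore s = 2.2558 × (n + δ) = 2.2558 × 0.138 = 0.3113.

s ≈ 0.311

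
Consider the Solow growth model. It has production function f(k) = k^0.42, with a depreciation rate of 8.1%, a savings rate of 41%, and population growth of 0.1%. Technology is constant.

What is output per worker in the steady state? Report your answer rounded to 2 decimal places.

y* ≈ 3.21

In steady state, investment equals break-even investment: s·k^α = (n + δ)·k.
Dividing both sides by k: k^(1−α) = s / (n + δ).
k^0.58 = 0.41 / (0.001 + 0.081) = 0.41 / 0.082 = 5.0000
k* = 5.0000^(1/0.58) ≈ 16.0369
y* = (k*)^α = 16.0369^0.42 ≈ 3.2074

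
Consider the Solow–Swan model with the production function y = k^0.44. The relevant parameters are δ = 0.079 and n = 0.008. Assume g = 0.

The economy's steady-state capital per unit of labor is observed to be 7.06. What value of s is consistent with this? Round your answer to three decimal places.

At the steady state, Δk = 0, so s·k^α = (n + δ)·k.
So s / (n + δ) = (k*)^(1−α) = 7.06^0.56 = 2.9877.
Therefore s = 2.9877 × (n + δ) = 2.9877 × 0.087 = 0.2599.

s ≈ 0.260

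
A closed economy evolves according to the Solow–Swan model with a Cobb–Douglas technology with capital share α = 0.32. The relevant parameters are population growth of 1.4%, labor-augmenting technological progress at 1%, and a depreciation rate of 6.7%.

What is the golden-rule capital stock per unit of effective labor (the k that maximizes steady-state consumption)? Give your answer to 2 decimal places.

k_gold ≈ 6.35

The golden rule sets f'(k) = n + g + δ, i.e. α·k^(α−1) = n + g + δ.
So k^(1−α) = α / (n + g + δ) = 0.32 / 0.091 = 3.5165.
k_gold = 3.5165^(1/0.68) ≈ 6.3548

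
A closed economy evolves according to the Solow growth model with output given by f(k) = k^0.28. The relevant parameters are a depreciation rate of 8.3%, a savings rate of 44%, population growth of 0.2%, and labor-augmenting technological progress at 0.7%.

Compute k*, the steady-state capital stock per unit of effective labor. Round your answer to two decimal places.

k* = 8.79

In steady state, investment equals break-even investment: s·k^α = (n + g + δ)·k.
Dividing both sides by k: k^(1−α) = s / (n + g + δ).
k^0.72 = 0.44 / (0.002 + 0.007 + 0.083) = 0.44 / 0.092 = 4.7826
k* = 4.7826^(1/0.72) ≈ 8.7898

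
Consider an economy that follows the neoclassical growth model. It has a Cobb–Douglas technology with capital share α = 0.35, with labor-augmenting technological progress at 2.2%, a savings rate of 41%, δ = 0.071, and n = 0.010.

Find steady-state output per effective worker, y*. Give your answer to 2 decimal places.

y* = 2.10

In steady state, investment equals break-even investment: s·k^α = (n + g + δ)·k.
Rearranging, k^(1−α) = s / (n + g + δ).
k^0.65 = 0.41 / (0.010 + 0.022 + 0.071) = 0.41 / 0.103 = 3.9806
k* = 3.9806^(1/0.65) ≈ 8.3752
y* = (k*)^α = 8.3752^0.35 ≈ 2.1040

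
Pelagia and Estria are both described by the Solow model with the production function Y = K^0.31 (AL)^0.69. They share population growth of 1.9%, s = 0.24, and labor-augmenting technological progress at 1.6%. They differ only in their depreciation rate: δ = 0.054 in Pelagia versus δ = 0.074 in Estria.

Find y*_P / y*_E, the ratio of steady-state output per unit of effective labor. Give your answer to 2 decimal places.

y*_P / y*_E ≈ 1.10

Steady-state y* = [s/(n + g + δ)]^(α/(1−α)), so the ratio is [ (s_P/(n + g + δ)_P) / (s_E/(n + g + δ)_E) ]^0.4493.
s_P/(n + g + δ)_P = 0.24/0.089 = 2.6966; s_E/(n + g + δ)_E = 0.24/0.109 = 2.2018.
Ratio = (2.6966/2.2018)^0.4493 = 1.2247^0.4493 ≈ 1.0953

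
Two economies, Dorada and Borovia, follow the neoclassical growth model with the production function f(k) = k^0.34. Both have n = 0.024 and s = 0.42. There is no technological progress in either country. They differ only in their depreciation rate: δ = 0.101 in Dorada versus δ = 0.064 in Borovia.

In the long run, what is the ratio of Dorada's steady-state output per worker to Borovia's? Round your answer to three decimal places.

y*_D / y*_B ≈ 0.835

Steady-state y* = [s/(n + δ)]^(α/(1−α)), so the ratio is [ (s_D/(n + δ)_D) / (s_B/(n + δ)_B) ]^0.5152.
s_D/(n + δ)_D = 0.42/0.125 = 3.3600; s_B/(n + δ)_B = 0.42/0.088 = 4.7727.
Ratio = (3.3600/4.7727)^0.5152 = 0.7040^0.5152 ≈ 0.8346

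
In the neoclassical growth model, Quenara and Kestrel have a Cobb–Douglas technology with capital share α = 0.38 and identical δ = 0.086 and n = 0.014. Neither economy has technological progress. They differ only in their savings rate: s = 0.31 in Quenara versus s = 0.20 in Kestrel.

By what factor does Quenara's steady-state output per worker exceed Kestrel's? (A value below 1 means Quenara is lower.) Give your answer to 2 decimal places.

Steady-state y* = [s/(n + δ)]^(α/(1−α)), so the ratio is [ (s_Q/(n + δ)_Q) / (s_K/(n + δ)_K) ]^0.6129.
s_Q/(n + δ)_Q = 0.31/0.100 = 3.1000; s_K/(n + δ)_K = 0.20/0.100 = 2.0000.
Ratio = (3.1000/2.0000)^0.6129 = 1.5500^0.6129 ≈ 1.3081

ratio ≈ 1.31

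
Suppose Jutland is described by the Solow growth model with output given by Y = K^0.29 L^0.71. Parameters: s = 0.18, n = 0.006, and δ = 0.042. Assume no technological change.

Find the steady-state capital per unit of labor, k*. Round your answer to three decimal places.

k* ≈ 6.434

Steady state requires s·f(k) = (n + δ)·k, i.e. s·k^α = (n + δ)·k.
Rearranging, k^(1−α) = s / (n + δ).
k^0.71 = 0.18 / (0.006 + 0.042) = 0.18 / 0.048 = 3.7500
k* = 3.7500^(1/0.71) ≈ 6.4342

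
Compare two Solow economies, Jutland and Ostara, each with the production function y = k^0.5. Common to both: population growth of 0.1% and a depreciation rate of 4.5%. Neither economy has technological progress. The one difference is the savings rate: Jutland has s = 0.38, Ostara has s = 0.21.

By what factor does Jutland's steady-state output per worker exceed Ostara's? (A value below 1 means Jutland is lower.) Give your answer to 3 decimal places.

Steady-state y* = [s/(n + δ)]^(α/(1−α)), so the ratio is [ (s_J/(n + δ)_J) / (s_O/(n + δ)_O) ]^1.
s_J/(n + δ)_J = 0.38/0.046 = 8.2609; s_O/(n + δ)_O = 0.21/0.046 = 4.5652.
Ratio = (8.2609/4.5652)^1 = 1.8095^1 ≈ 1.8095

ratio ≈ 1.810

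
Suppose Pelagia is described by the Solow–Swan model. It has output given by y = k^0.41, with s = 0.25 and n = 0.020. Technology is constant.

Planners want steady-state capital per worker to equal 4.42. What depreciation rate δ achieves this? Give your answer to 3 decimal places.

Steady state requires s·f(k) = (n + δ)·k, i.e. s·k^α = (n + δ)·k.
So s / (n + δ) = (k*)^(1−α) = 4.42^0.59 = 2.4033.
Therefore n + δ = s / 2.4033 = 0.25 / 2.4033 = 0.1040, so δ = 0.1040 − 0.020 = 0.0840.

δ ≈ 0.084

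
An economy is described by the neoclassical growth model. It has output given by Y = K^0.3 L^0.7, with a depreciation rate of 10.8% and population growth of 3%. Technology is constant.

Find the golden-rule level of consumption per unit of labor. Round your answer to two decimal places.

c_gold ≈ 0.98

At the golden rule, f'(k) = n + δ, so α·k^(α−1) = n + δ and k_gold = (α/(n + δ))^(1/(1−α)).
k_gold = (0.3/0.138)^(1/0.7) = 2.1739^1.4286 ≈ 3.0324
c_gold = f(k_gold) − (n + δ)·k_gold = 1.3949 − 0.138×3.0324 ≈ 0.9764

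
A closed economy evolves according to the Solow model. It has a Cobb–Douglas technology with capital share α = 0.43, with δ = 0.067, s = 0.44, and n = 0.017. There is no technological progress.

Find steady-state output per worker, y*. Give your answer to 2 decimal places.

In steady state, investment equals break-even investment: s·k^α = (n + δ)·k.
Rearranging, k^(1−α) = s / (n + δ).
k^0.57 = 0.44 / (0.017 + 0.067) = 0.44 / 0.084 = 5.2381
k* = 5.2381^(1/0.57) ≈ 18.2687
y* = (k*)^α = 18.2687^0.43 ≈ 3.4877

y* ≈ 3.49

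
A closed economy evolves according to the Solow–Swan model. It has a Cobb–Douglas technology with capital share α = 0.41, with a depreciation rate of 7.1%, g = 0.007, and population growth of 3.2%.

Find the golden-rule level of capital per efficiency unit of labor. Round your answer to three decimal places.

k_gold ≈ 9.300

The golden rule sets f'(k) = n + g + δ, i.e. α·k^(α−1) = n + g + δ.
So k^(1−α) = α / (n + g + δ) = 0.41 / 0.110 = 3.7273.
k_gold = 3.7273^(1/0.59) ≈ 9.2996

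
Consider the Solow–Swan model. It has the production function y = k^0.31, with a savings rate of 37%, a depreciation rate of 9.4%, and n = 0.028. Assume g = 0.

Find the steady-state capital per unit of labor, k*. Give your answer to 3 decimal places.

In steady state, investment equals break-even investment: s·k^α = (n + δ)·k.
Rearranging, k^(1−α) = s / (n + δ).
k^0.69 = 0.37 / (0.028 + 0.094) = 0.37 / 0.122 = 3.0328
k* = 3.0328^(1/0.69) ≈ 4.9926

k* = 4.993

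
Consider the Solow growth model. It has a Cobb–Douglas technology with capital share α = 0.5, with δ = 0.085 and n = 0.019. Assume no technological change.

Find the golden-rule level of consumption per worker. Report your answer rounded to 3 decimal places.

c_gold ≈ 2.404

At the golden rule, f'(k) = n + δ, so α·k^(α−1) = n + δ and k_gold = (α/(n + δ))^(1/(1−α)).
k_gold = (0.5/0.104)^(1/0.5) = 4.8077^2 ≈ 23.1140
c_gold = f(k_gold) − (n + δ)·k_gold = 4.8077 − 0.104×23.1140 ≈ 2.4038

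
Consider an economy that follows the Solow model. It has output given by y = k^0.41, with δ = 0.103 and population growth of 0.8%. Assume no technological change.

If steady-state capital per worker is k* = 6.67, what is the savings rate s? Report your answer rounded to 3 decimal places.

At the steady state, Δk = 0, so s·k^α = (n + δ)·k.
So s / (n + δ) = (k*)^(1−α) = 6.67^0.59 = 3.0636.
Therefore s = 3.0636 × (n + δ) = 3.0636 × 0.111 = 0.3401.

s ≈ 0.340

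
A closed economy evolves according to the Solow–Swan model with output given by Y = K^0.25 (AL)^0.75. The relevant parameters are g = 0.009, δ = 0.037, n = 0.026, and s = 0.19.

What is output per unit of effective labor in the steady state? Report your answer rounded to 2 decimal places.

y* ≈ 1.38

In steady state, investment equals break-even investment: s·k^α = (n + g + δ)·k.
Rearranging, k^(1−α) = s / (n + g + δ).
k^0.75 = 0.19 / (0.026 + 0.009 + 0.037) = 0.19 / 0.072 = 2.6389
k* = 2.6389^(1/0.75) ≈ 3.6467
y* = (k*)^α = 3.6467^0.25 ≈ 1.3819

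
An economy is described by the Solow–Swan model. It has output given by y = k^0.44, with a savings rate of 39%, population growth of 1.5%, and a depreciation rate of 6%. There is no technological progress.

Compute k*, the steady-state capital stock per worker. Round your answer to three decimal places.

k* ≈ 18.992

Steady state requires s·f(k) = (n + δ)·k, i.e. s·k^α = (n + δ)·k.
Dividing both sides by k: k^(1−α) = s / (n + δ).
k^0.56 = 0.39 / (0.015 + 0.060) = 0.39 / 0.075 = 5.2000
k* = 5.2000^(1/0.56) ≈ 18.9923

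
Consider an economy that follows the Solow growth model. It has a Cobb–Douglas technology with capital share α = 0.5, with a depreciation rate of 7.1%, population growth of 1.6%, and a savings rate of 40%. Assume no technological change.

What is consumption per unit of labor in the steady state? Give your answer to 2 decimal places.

c* = 2.76

Steady state requires s·f(k) = (n + δ)·k, i.e. s·k^α = (n + δ)·k.
Rearranging, k^(1−α) = s / (n + δ).
k^0.5 = 0.40 / (0.016 + 0.071) = 0.40 / 0.087 = 4.5977
k* = 4.5977^(1/0.5) ≈ 21.1388
y* = (k*)^α = 21.1388^0.5 ≈ 4.5977
c* = (1 − s)·y* = (1 − 0.40) × 4.5977 ≈ 2.7586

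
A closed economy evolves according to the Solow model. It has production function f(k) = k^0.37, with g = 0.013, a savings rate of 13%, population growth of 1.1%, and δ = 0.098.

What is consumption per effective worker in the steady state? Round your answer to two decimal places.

At the steady state, Δk = 0, so s·k^α = (n + g + δ)·k.
Rearranging, k^(1−α) = s / (n + g + δ).
k^0.63 = 0.13 / (0.011 + 0.013 + 0.098) = 0.13 / 0.122 = 1.0656
k* = 1.0656^(1/0.63) ≈ 1.1061
y* = (k*)^α = 1.1061^0.37 ≈ 1.0380
c* = (1 − s)·y* = (1 − 0.13) × 1.0380 ≈ 0.9031

c* = 0.90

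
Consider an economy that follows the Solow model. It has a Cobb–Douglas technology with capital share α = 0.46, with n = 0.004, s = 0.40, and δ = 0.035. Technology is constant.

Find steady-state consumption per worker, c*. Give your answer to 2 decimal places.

In steady state, investment equals break-even investment: s·k^α = (n + δ)·k.
Dividing both sides by k: k^(1−α) = s / (n + δ).
k^0.54 = 0.40 / (0.004 + 0.035) = 0.40 / 0.039 = 10.2564
k* = 10.2564^(1/0.54) ≈ 74.5097
y* = (k*)^α = 74.5097^0.46 ≈ 7.2647
c* = (1 − s)·y* = (1 − 0.40) × 7.2647 ≈ 4.3588

c* ≈ 4.36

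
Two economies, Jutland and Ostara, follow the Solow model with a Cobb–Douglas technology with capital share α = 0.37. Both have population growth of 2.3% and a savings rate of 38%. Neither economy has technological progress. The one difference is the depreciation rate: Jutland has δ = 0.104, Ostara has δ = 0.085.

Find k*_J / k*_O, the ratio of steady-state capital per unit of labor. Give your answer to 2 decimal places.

Steady-state k* = [s/(n + δ)]^(1/(1−α)), so the ratio is [ (s_J/(n + δ)_J) / (s_O/(n + δ)_O) ]^1.5873.
s_J/(n + δ)_J = 0.38/0.127 = 2.9921; s_O/(n + δ)_O = 0.38/0.108 = 3.5185.
Ratio = (2.9921/3.5185)^1.5873 = 0.8504^1.5873 ≈ 0.7732

ratio ≈ 0.77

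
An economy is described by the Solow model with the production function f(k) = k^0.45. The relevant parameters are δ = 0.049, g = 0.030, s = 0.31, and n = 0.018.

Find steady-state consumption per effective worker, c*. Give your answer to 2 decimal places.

c* ≈ 1.79

Steady state requires s·f(k) = (n + g + δ)·k, i.e. s·k^α = (n + g + δ)·k.
Rearranging, k^(1−α) = s / (n + g + δ).
k^0.55 = 0.31 / (0.018 + 0.030 + 0.049) = 0.31 / 0.097 = 3.1959
k* = 3.1959^(1/0.55) ≈ 8.2688
y* = (k*)^α = 8.2688^0.45 ≈ 2.5873
c* = (1 − s)·y* = (1 − 0.31) × 2.5873 ≈ 1.7852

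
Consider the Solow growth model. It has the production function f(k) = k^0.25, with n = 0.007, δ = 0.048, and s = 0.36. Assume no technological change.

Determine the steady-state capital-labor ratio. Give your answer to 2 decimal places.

k* = 12.24

Steady state requires s·f(k) = (n + δ)·k, i.e. s·k^α = (n + δ)·k.
Rearranging, k^(1−α) = s / (n + δ).
k^0.75 = 0.36 / (0.007 + 0.048) = 0.36 / 0.055 = 6.5455
k* = 6.5455^(1/0.75) ≈ 12.2440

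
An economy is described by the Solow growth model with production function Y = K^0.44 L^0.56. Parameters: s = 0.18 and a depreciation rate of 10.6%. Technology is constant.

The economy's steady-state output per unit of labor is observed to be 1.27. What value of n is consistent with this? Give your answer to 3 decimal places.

Steady state requires s·f(k) = (n + δ)·k, i.e. s·k^α = (n + δ)·k.
Since y* = [s/(n + δ)]^(α/(1−α)), we have s/(n + δ) = (y*)^((1−α)/α) = 1.27^1.2727 = 1.3555.
Therefore n + δ = s / 1.3555 = 0.18 / 1.3555 = 0.1328, so n = 0.1328 − 0.106 = 0.0268.

n ≈ 0.027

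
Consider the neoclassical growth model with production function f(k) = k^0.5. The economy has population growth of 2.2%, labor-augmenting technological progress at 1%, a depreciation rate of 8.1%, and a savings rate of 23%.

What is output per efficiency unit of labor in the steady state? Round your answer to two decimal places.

In steady state, investment equals break-even investment: s·k^α = (n + g + δ)·k.
Dividing both sides by k: k^(1−α) = s / (n + g + δ).
k^0.5 = 0.23 / (0.022 + 0.010 + 0.081) = 0.23 / 0.113 = 2.0354
k* = 2.0354^(1/0.5) ≈ 4.1429
y* = (k*)^α = 4.1429^0.5 ≈ 2.0354

y* ≈ 2.04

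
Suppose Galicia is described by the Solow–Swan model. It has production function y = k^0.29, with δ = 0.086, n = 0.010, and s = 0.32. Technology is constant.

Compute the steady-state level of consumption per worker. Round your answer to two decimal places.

In steady state, investment equals break-even investment: s·k^α = (n + δ)·k.
Dividing both sides by k: k^(1−α) = s / (n + δ).
k^0.71 = 0.32 / (0.010 + 0.086) = 0.32 / 0.096 = 3.3333
k* = 3.3333^(1/0.71) ≈ 5.4506
y* = (k*)^α = 5.4506^0.29 ≈ 1.6352
c* = (1 − s)·y* = (1 − 0.32) × 1.6352 ≈ 1.1119

c* ≈ 1.11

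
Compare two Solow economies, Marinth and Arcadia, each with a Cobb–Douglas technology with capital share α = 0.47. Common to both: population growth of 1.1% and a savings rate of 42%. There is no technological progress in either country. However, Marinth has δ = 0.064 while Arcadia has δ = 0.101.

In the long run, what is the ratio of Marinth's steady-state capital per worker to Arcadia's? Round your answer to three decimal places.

Steady-state k* = [s/(n + δ)]^(1/(1−α)), so the ratio is [ (s_M/(n + δ)_M) / (s_A/(n + δ)_A) ]^1.8868.
s_M/(n + δ)_M = 0.42/0.075 = 5.6000; s_A/(n + δ)_A = 0.42/0.112 = 3.7500.
Ratio = (5.6000/3.7500)^1.8868 = 1.4933^1.8868 ≈ 2.1310

k*_M / k*_A ≈ 2.131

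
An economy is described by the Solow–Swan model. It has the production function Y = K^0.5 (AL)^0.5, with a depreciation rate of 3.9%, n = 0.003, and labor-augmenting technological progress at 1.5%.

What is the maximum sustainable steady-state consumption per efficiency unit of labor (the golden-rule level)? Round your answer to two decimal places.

At the golden rule, f'(k) = n + g + δ, so α·k^(α−1) = n + g + δ and k_gold = (α/(n + g + δ))^(1/(1−α)).
k_gold = (0.5/0.057)^(1/0.5) = 8.7719^2 ≈ 76.9462
c_gold = f(k_gold) − (n + g + δ)·k_gold = 8.7719 − 0.057×76.9462 ≈ 4.3860

c_gold ≈ 4.39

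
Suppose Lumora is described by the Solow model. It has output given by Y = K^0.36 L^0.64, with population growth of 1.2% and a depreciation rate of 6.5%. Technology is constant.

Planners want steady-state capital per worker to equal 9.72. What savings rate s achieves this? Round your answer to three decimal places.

In steady state, investment equals break-even investment: s·k^α = (n + δ)·k.
So s / (n + δ) = (k*)^(1−α) = 9.72^0.64 = 4.2865.
Therefore s = 4.2865 × (n + δ) = 4.2865 × 0.077 = 0.3301.

s ≈ 0.330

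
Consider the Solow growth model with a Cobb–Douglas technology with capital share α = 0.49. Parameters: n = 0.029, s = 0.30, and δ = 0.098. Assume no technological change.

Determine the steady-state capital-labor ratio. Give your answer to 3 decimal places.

k* = 5.395

At the steady state, Δk = 0, so s·k^α = (n + δ)·k.
Rearranging, k^(1−α) = s / (n + δ).
k^0.51 = 0.30 / (0.029 + 0.098) = 0.30 / 0.127 = 2.3622
k* = 2.3622^(1/0.51) ≈ 5.3950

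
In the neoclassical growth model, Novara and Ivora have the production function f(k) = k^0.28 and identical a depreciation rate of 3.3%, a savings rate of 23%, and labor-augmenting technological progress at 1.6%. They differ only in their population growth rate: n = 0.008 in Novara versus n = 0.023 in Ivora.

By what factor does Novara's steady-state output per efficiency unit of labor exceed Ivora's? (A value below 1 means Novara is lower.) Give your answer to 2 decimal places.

Steady-state y* = [s/(n + g + δ)]^(α/(1−α)), so the ratio is [ (s_N/(n + g + δ)_N) / (s_I/(n + g + δ)_I) ]^0.3889.
s_N/(n + g + δ)_N = 0.23/0.057 = 4.0351; s_I/(n + g + δ)_I = 0.23/0.072 = 3.1944.
Ratio = (4.0351/3.1944)^0.3889 = 1.2632^0.3889 ≈ 1.0951

ratio ≈ 1.10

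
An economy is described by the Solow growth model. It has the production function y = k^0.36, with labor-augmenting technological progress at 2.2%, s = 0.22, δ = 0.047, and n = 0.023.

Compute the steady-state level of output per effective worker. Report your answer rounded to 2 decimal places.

In steady state, investment equals break-even investment: s·k^α = (n + g + δ)·k.
Rearranging, k^(1−α) = s / (n + g + δ).
k^0.64 = 0.22 / (0.023 + 0.022 + 0.047) = 0.22 / 0.092 = 2.3913
k* = 2.3913^(1/0.64) ≈ 3.9050
y* = (k*)^α = 3.9050^0.36 ≈ 1.6330

y* = 1.63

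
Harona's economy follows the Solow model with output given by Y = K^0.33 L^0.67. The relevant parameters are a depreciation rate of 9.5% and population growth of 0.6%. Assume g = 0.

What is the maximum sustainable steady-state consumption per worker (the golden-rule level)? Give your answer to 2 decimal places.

At the golden rule, f'(k) = n + δ, so α·k^(α−1) = n + δ and k_gold = (α/(n + δ))^(1/(1−α)).
k_gold = (0.33/0.101)^(1/0.67) = 3.2673^1.4925 ≈ 5.8537
c_gold = f(k_gold) − (n + δ)·k_gold = 1.7916 − 0.101×5.8537 ≈ 1.2004

c_gold ≈ 1.20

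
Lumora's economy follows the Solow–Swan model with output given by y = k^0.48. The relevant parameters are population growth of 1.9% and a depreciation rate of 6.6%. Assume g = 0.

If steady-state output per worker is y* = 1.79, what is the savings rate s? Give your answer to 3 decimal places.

s ≈ 0.160

At the steady state, Δk = 0, so s·k^α = (n + δ)·k.
Since y* = [s/(n + δ)]^(α/(1−α)), we have s/(n + δ) = (y*)^((1−α)/α) = 1.79^1.0833 = 1.8790.
Therefore s = 1.8790 × (n + δ) = 1.8790 × 0.085 = 0.1597.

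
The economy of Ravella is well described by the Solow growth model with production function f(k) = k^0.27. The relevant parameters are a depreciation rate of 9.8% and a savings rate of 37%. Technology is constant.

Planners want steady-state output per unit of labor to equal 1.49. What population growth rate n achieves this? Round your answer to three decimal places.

n ≈ 0.028

Steady state requires s·f(k) = (n + δ)·k, i.e. s·k^α = (n + δ)·k.
Since y* = [s/(n + δ)]^(α/(1−α)), we have s/(n + δ) = (y*)^((1−α)/α) = 1.49^2.7037 = 2.9393.
Therefore n + δ = s / 2.9393 = 0.37 / 2.9393 = 0.1259, so n = 0.1259 − 0.098 = 0.0279.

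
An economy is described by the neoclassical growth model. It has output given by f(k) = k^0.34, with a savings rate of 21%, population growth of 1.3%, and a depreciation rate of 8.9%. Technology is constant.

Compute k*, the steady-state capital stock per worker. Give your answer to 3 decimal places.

In steady state, investment equals break-even investment: s·k^α = (n + δ)·k.
Dividing both sides by k: k^(1−α) = s / (n + δ).
k^0.66 = 0.21 / (0.013 + 0.089) = 0.21 / 0.102 = 2.0588
k* = 2.0588^(1/0.66) ≈ 2.9866

k* = 2.987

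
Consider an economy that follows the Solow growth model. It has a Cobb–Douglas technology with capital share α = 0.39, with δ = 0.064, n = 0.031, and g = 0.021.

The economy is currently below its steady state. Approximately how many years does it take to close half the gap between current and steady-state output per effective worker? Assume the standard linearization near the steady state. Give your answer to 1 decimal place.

half-life ≈ 9.8 years

Near the steady state the convergence rate is λ = (1 − α)(n + g + δ).
λ = (1 − 0.39) × 0.116 = 0.61 × 0.116 = 0.07076
Half-life = ln 2 / λ = 0.6931 / 0.07076 ≈ 9.80 years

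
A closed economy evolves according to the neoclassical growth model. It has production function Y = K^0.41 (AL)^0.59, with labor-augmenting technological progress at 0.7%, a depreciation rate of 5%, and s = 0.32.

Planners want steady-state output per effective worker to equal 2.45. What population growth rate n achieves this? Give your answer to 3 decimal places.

n ≈ 0.031

At the steady state, Δk = 0, so s·k^α = (n + g + δ)·k.
Since y* = [s/(n + g + δ)]^(α/(1−α)), we have s/(n + g + δ) = (y*)^((1−α)/α) = 2.45^1.439 = 3.6309.
Therefore n + g + δ = s / 3.6309 = 0.32 / 3.6309 = 0.0881, so n = 0.0881 − 0.057 = 0.0311.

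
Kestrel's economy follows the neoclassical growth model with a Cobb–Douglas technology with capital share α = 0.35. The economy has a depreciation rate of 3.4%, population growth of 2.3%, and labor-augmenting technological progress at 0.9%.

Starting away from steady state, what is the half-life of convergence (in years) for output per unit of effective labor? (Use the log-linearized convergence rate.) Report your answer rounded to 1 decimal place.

about 16.2 years

Near the steady state the convergence rate is λ = (1 − α)(n + g + δ).
λ = (1 − 0.35) × 0.066 = 0.65 × 0.066 = 0.0429
Half-life = ln 2 / λ = 0.6931 / 0.0429 ≈ 16.16 years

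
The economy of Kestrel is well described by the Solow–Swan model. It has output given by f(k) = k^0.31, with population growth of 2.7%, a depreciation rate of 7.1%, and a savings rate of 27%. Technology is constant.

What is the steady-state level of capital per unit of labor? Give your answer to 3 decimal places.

In steady state, investment equals break-even investment: s·k^α = (n + δ)·k.
Rearranging, k^(1−α) = s / (n + δ).
k^0.69 = 0.27 / (0.027 + 0.071) = 0.27 / 0.098 = 2.7551
k* = 2.7551^(1/0.69) ≈ 4.3439

k* = 4.344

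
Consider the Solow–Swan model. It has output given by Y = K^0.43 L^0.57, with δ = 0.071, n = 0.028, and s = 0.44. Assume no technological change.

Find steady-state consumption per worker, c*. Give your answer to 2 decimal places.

At the steady state, Δk = 0, so s·k^α = (n + δ)·k.
Rearranging, k^(1−α) = s / (n + δ).
k^0.57 = 0.44 / (0.028 + 0.071) = 0.44 / 0.099 = 4.4444
k* = 4.4444^(1/0.57) ≈ 13.6935
y* = (k*)^α = 13.6935^0.43 ≈ 3.0811
c* = (1 − s)·y* = (1 − 0.44) × 3.0811 ≈ 1.7254

c* = 1.73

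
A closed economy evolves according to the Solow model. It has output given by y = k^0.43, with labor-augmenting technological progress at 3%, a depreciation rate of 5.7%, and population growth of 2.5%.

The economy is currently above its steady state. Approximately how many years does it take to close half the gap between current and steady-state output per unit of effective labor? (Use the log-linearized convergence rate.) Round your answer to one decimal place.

Near the steady state the convergence rate is λ = (1 − α)(n + g + δ).
λ = (1 − 0.43) × 0.112 = 0.57 × 0.112 = 0.06384
Half-life = ln 2 / λ = 0.6931 / 0.06384 ≈ 10.86 years

t_½ ≈ 10.9 years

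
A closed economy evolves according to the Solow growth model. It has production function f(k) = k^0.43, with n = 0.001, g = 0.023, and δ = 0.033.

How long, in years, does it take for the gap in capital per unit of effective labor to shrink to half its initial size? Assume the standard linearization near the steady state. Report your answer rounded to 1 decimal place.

half-life ≈ 21.3 years

Near the steady state the convergence rate is λ = (1 − α)(n + g + δ).
λ = (1 − 0.43) × 0.057 = 0.57 × 0.057 = 0.03249
Half-life = ln 2 / λ = 0.6931 / 0.03249 ≈ 21.33 years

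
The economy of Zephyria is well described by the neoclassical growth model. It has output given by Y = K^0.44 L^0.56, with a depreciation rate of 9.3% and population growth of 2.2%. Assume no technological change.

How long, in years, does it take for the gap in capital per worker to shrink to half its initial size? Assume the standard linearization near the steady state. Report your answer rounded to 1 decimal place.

about 10.8 years

Near the steady state the convergence rate is λ = (1 − α)(n + δ).
λ = (1 − 0.44) × 0.115 = 0.56 × 0.115 = 0.0644
Half-life = ln 2 / λ = 0.6931 / 0.0644 ≈ 10.76 years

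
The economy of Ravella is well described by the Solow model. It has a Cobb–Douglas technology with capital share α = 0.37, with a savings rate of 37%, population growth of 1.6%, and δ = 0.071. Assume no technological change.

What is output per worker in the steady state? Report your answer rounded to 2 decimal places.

In steady state, investment equals break-even investment: s·k^α = (n + δ)·k.
Rearranging, k^(1−α) = s / (n + δ).
k^0.63 = 0.37 / (0.016 + 0.071) = 0.37 / 0.087 = 4.2529
k* = 4.2529^(1/0.63) ≈ 9.9521
y* = (k*)^α = 9.9521^0.37 ≈ 2.3401

y* ≈ 2.34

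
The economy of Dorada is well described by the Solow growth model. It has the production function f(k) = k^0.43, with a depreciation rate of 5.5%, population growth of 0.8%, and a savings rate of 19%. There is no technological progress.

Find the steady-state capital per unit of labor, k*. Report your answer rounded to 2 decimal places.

At the steady state, Δk = 0, so s·k^α = (n + δ)·k.
Rearranging, k^(1−α) = s / (n + δ).
k^0.57 = 0.19 / (0.008 + 0.055) = 0.19 / 0.063 = 3.0159
k* = 3.0159^(1/0.57) ≈ 6.9356

k* = 6.94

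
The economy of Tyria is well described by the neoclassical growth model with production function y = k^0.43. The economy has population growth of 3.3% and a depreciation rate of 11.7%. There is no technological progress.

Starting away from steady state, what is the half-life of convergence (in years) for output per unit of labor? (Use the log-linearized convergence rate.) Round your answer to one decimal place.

Near the steady state the convergence rate is λ = (1 − α)(n + δ).
λ = (1 − 0.43) × 0.150 = 0.57 × 0.150 = 0.0855
Half-life = ln 2 / λ = 0.6931 / 0.0855 ≈ 8.11 years

about 8.1 years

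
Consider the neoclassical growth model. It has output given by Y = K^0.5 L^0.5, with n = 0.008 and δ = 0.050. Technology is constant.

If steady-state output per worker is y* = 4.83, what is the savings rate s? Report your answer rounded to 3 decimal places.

In steady state, investment equals break-even investment: s·k^α = (n + δ)·k.
Since y* = [s/(n + δ)]^(α/(1−α)), we have s/(n + δ) = (y*)^((1−α)/α) = 4.83^1 = 4.8300.
Therefore s = 4.8300 × (n + δ) = 4.8300 × 0.058 = 0.2801.

s ≈ 0.280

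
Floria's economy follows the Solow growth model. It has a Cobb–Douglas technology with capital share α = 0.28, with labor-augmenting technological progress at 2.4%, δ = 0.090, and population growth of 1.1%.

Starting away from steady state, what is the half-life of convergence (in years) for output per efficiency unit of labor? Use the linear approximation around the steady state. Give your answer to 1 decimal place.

Near the steady state the convergence rate is λ = (1 − α)(n + g + δ).
λ = (1 − 0.28) × 0.125 = 0.72 × 0.125 = 0.0900
Half-life = ln 2 / λ = 0.6931 / 0.0900 ≈ 7.70 years

half-life ≈ 7.7 years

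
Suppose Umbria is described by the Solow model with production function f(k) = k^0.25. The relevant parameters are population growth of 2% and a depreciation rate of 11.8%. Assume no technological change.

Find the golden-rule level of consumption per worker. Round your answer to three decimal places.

c_gold ≈ 0.914

At the golden rule, f'(k) = n + δ, so α·k^(α−1) = n + δ and k_gold = (α/(n + δ))^(1/(1−α)).
k_gold = (0.25/0.138)^(1/0.75) = 1.8116^1.3333 ≈ 2.2084
c_gold = f(k_gold) − (n + δ)·k_gold = 1.2190 − 0.138×2.2084 ≈ 0.9142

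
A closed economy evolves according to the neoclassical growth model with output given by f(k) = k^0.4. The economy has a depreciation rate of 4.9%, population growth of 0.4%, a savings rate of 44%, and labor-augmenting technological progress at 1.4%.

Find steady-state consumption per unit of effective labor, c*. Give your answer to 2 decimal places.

c* ≈ 1.96

At the steady state, Δk = 0, so s·k^α = (n + g + δ)·k.
Dividing both sides by k: k^(1−α) = s / (n + g + δ).
k^0.6 = 0.44 / (0.004 + 0.014 + 0.049) = 0.44 / 0.067 = 6.5672
k* = 6.5672^(1/0.6) ≈ 23.0303
y* = (k*)^α = 23.0303^0.4 ≈ 3.5069
c* = (1 − s)·y* = (1 − 0.44) × 3.5069 ≈ 1.9639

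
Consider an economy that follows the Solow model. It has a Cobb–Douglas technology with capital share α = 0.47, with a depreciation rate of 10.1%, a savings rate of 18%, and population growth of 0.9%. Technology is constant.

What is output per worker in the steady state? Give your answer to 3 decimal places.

y* ≈ 1.548

Steady state requires s·f(k) = (n + δ)·k, i.e. s·k^α = (n + δ)·k.
Dividing both sides by k: k^(1−α) = s / (n + δ).
k^0.53 = 0.18 / (0.009 + 0.101) = 0.18 / 0.110 = 1.6364
k* = 1.6364^(1/0.53) ≈ 2.5326
y* = (k*)^α = 2.5326^0.47 ≈ 1.5477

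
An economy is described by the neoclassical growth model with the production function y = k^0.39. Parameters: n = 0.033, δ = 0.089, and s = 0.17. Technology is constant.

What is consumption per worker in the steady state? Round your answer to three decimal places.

c* ≈ 1.026

Steady state requires s·f(k) = (n + δ)·k, i.e. s·k^α = (n + δ)·k.
Dividing both sides by k: k^(1−α) = s / (n + δ).
k^0.61 = 0.17 / (0.033 + 0.089) = 0.17 / 0.122 = 1.3934
k* = 1.3934^(1/0.61) ≈ 1.7226
y* = (k*)^α = 1.7226^0.39 ≈ 1.2363
c* = (1 − s)·y* = (1 − 0.17) × 1.2363 ≈ 1.0261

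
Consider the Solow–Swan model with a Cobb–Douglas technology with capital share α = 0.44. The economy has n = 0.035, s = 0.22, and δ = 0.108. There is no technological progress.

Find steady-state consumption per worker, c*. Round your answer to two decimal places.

c* ≈ 1.09

In steady state, investment equals break-even investment: s·k^α = (n + δ)·k.
Dividing both sides by k: k^(1−α) = s / (n + δ).
k^0.56 = 0.22 / (0.035 + 0.108) = 0.22 / 0.143 = 1.5385
k* = 1.5385^(1/0.56) ≈ 2.1583
y* = (k*)^α = 2.1583^0.44 ≈ 1.4028
c* = (1 − s)·y* = (1 − 0.22) × 1.4028 ≈ 1.0942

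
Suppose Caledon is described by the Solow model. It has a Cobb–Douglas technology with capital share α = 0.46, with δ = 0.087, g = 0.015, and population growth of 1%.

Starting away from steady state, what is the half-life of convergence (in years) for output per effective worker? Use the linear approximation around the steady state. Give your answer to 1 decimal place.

Near the steady state the convergence rate is λ = (1 − α)(n + g + δ).
λ = (1 − 0.46) × 0.112 = 0.54 × 0.112 = 0.06048
Half-life = ln 2 / λ = 0.6931 / 0.06048 ≈ 11.46 years

half-life ≈ 11.5 years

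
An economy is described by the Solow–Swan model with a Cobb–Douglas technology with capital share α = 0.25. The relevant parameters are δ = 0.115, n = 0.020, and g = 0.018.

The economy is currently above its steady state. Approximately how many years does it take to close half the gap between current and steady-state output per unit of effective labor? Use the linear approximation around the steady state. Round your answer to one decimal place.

Near the steady state the convergence rate is λ = (1 − α)(n + g + δ).
λ = (1 − 0.25) × 0.153 = 0.75 × 0.153 = 0.11475
Half-life = ln 2 / λ = 0.6931 / 0.11475 ≈ 6.04 years

half-life ≈ 6.0 years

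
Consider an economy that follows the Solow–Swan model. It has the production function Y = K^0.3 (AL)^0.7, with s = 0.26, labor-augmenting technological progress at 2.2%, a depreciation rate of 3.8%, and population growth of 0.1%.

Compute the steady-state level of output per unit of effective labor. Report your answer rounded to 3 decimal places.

At the steady state, Δk = 0, so s·k^α = (n + g + δ)·k.
Rearranging, k^(1−α) = s / (n + g + δ).
k^0.7 = 0.26 / (0.001 + 0.022 + 0.038) = 0.26 / 0.061 = 4.2623
k* = 4.2623^(1/0.7) ≈ 7.9340
y* = (k*)^α = 7.9340^0.3 ≈ 1.8614

y* ≈ 1.861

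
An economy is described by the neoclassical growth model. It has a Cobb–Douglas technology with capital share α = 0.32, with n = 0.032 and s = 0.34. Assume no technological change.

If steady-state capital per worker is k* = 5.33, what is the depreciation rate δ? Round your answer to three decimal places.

δ ≈ 0.077

At the steady state, Δk = 0, so s·k^α = (n + δ)·k.
So s / (n + δ) = (k*)^(1−α) = 5.33^0.68 = 3.1201.
Therefore n + δ = s / 3.1201 = 0.34 / 3.1201 = 0.1090, so δ = 0.1090 − 0.032 = 0.0770.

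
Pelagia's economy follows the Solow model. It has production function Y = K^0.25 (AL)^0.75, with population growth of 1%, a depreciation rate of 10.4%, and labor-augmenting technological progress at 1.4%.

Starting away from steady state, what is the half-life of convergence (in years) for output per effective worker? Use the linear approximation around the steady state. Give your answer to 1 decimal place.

Near the steady state the convergence rate is λ = (1 − α)(n + g + δ).
λ = (1 − 0.25) × 0.128 = 0.75 × 0.128 = 0.0960
Half-life = ln 2 / λ = 0.6931 / 0.0960 ≈ 7.22 years

t_½ ≈ 7.2 years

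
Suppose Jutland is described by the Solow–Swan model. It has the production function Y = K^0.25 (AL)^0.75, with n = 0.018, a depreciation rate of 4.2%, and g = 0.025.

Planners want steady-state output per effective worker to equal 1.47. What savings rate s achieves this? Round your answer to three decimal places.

s ≈ 0.270

In steady state, investment equals break-even investment: s·k^α = (n + g + δ)·k.
Since y* = [s/(n + g + δ)]^(α/(1−α)), we have s/(n + g + δ) = (y*)^((1−α)/α) = 1.47^3 = 3.1765.
Therefore s = 3.1765 × (n + g + δ) = 3.1765 × 0.085 = 0.2700.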